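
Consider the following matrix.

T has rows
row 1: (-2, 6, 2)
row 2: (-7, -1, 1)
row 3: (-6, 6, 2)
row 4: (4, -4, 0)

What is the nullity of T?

0

Row reduce to echelon form.
R2 ← R2 − (7/2)·R1: [0, -22, -6]
R3 ← R3 − (3)·R1: [0, -12, -4]
R4 ← R4 + (2)·R1: [0, 8, 4]
R3 ← R3 − (6/11)·R2: [0, 0, -8/11]
R4 ← R4 + (4/11)·R2: [0, 0, 20/11]
R4 ← R4 + (5/2)·R3: [0, 0, 0]
3 nonzero rows, so rank(T) = 3.
T has 3 columns; by rank–nullity, nullity = 3 − 3 = 0.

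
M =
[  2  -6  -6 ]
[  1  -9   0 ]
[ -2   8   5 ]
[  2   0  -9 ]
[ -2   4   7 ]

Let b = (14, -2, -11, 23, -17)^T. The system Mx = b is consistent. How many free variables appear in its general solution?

Row reduce the augmented matrix [M | b].
R2 ← R2 − (1/2)·R1: [0, -6, 3, -9]
R3 ← R3 + R1: [0, 2, -1, 3]
R4 ← R4 − R1: [0, 6, -3, 9]
R5 ← R5 + R1: [0, -2, 1, -3]
R3 ← R3 + (1/3)·R2: [0, 0, 0, 0]
R4 ← R4 + R2: [0, 0, 0, 0]
R5 ← R5 − (1/3)·R2: [0, 0, 0, 0]
The echelon form has 2 nonzero rows, and every pivot lies in the first 3 columns, so rank(M) = rank([M|b]) = 2.
The system is consistent.
Free variables = (unknowns) − (rank) = 3 − 2 = 1.

1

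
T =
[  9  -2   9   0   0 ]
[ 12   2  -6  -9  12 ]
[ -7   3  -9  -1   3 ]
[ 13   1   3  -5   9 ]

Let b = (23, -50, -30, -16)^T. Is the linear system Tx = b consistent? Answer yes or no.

yes

Row reduce the augmented matrix [T | b].
R2 ← R2 − (4/3)·R1: [0, 14/3, -18, -9, 12, -242/3]
R3 ← R3 + (7/9)·R1: [0, 13/9, -2, -1, 3, -109/9]
R4 ← R4 − (13/9)·R1: [0, 35/9, -10, -5, 9, -443/9]
R3 ← R3 − (13/42)·R2: [0, 0, 25/7, 25/14, -5/7, 90/7]
R4 ← R4 − (5/6)·R2: [0, 0, 5, 5/2, -1, 18]
R4 ← R4 − (7/5)·R3: [0, 0, 0, 0, 0, 0]
The echelon form has 3 nonzero rows, and every pivot lies in the first 5 columns, so rank(T) = rank([T|b]) = 3.
The system is consistent.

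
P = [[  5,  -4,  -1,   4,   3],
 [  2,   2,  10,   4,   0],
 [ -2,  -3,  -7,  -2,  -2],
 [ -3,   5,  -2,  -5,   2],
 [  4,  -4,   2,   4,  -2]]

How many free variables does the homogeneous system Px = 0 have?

Row reduce to echelon form.
R2 ← R2 − (2/5)·R1: [0, 18/5, 52/5, 12/5, -6/5]
R3 ← R3 + (2/5)·R1: [0, -23/5, -37/5, -2/5, -4/5]
R4 ← R4 + (3/5)·R1: [0, 13/5, -13/5, -13/5, 19/5]
R5 ← R5 − (4/5)·R1: [0, -4/5, 14/5, 4/5, -22/5]
R3 ← R3 + (23/18)·R2: [0, 0, 53/9, 8/3, -7/3]
R4 ← R4 − (13/18)·R2: [0, 0, -91/9, -13/3, 14/3]
R5 ← R5 + (2/9)·R2: [0, 0, 46/9, 4/3, -14/3]
R4 ← R4 + (91/53)·R3: [0, 0, 0, 13/53, 35/53]
R5 ← R5 − (46/53)·R3: [0, 0, 0, -52/53, -140/53]
R5 ← R5 + (4)·R4: [0, 0, 0, 0, 0]
4 nonzero rows, so rank(P) = 4.
P has 5 columns; by rank–nullity, nullity = 5 − 4 = 1.

1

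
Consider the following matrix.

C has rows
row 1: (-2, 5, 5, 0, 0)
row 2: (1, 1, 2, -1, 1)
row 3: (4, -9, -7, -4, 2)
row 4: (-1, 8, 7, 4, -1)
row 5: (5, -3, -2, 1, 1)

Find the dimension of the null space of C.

2

Row reduce to echelon form.
R2 ← R2 + (1/2)·R1: [0, 7/2, 9/2, -1, 1]
R3 ← R3 + (2)·R1: [0, 1, 3, -4, 2]
R4 ← R4 − (1/2)·R1: [0, 11/2, 9/2, 4, -1]
R5 ← R5 + (5/2)·R1: [0, 19/2, 21/2, 1, 1]
R3 ← R3 − (2/7)·R2: [0, 0, 12/7, -26/7, 12/7]
R4 ← R4 − (11/7)·R2: [0, 0, -18/7, 39/7, -18/7]
R5 ← R5 − (19/7)·R2: [0, 0, -12/7, 26/7, -12/7]
R4 ← R4 + (3/2)·R3: [0, 0, 0, 0, 0]
R5 ← R5 + R3: [0, 0, 0, 0, 0]
3 nonzero rows, so rank(C) = 3.
C has 5 columns; by rank–nullity, nullity = 5 − 3 = 2.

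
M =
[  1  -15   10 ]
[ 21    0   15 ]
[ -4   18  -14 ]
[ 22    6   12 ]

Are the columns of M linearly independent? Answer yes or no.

Row reduce M to echelon form.
R2 ← R2 − (21)·R1: [0, 315, -195]
R3 ← R3 + (4)·R1: [0, -42, 26]
R4 ← R4 − (22)·R1: [0, 336, -208]
R3 ← R3 + (2/15)·R2: [0, 0, 0]
R4 ← R4 − (16/15)·R2: [0, 0, 0]
2 pivots among 3 columns.
Only 2 < 3 pivot columns, so the columns are linearly dependent.

no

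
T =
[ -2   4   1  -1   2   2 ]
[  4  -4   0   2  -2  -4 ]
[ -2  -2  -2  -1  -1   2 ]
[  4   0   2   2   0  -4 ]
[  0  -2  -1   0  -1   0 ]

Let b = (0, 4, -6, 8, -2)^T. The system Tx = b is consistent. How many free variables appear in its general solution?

4

Row reduce the augmented matrix [T | b].
R2 ← R2 + (2)·R1: [0, 4, 2, 0, 2, 0, 4]
R3 ← R3 − R1: [0, -6, -3, 0, -3, 0, -6]
R4 ← R4 + (2)·R1: [0, 8, 4, 0, 4, 0, 8]
R3 ← R3 + (3/2)·R2: [0, 0, 0, 0, 0, 0, 0]
R4 ← R4 − (2)·R2: [0, 0, 0, 0, 0, 0, 0]
R5 ← R5 + (1/2)·R2: [0, 0, 0, 0, 0, 0, 0]
The echelon form has 2 nonzero rows, and every pivot lies in the first 6 columns, so rank(T) = rank([T|b]) = 2.
The system is consistent.
Free variables = (unknowns) − (rank) = 6 − 2 = 4.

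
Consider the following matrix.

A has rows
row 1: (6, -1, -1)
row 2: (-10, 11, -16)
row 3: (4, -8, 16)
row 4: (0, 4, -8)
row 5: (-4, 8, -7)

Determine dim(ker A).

Row reduce to echelon form.
R2 ← R2 + (5/3)·R1: [0, 28/3, -53/3]
R3 ← R3 − (2/3)·R1: [0, -22/3, 50/3]
R5 ← R5 + (2/3)·R1: [0, 22/3, -23/3]
R3 ← R3 + (11/14)·R2: [0, 0, 39/14]
R4 ← R4 − (3/7)·R2: [0, 0, -3/7]
R5 ← R5 − (11/14)·R2: [0, 0, 87/14]
R4 ← R4 + (2/13)·R3: [0, 0, 0]
R5 ← R5 − (29/13)·R3: [0, 0, 0]
3 nonzero rows, so rank(A) = 3.
A has 3 columns; by rank–nullity, nullity = 3 − 3 = 0.

0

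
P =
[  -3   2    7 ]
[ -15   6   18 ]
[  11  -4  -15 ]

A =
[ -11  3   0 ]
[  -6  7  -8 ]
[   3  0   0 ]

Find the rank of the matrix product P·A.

First compute PA:
[[ 42,   5, -16],
 [183,  -3, -48],
 [-142,   5,  32]]
Now row reduce the product.
R2 ← R2 − (61/14)·R1: [0, -347/14, 152/7]
R3 ← R3 + (71/21)·R1: [0, 460/21, -464/21]
R3 ← R3 + (920/1041)·R2: [0, 0, -1008/347]
3 nonzero rows, so rank(PA) = 3.

3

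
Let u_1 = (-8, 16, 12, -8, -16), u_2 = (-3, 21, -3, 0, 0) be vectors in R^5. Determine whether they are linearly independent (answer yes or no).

yes

Form the matrix with these vectors as rows and row reduce.
R2 ← R2 − (3/8)·R1: [0, 15, -15/2, 3, 6]
2 nonzero rows, so the 2 vectors span a space of dimension 2.
Since 2 = 2, the vectors are linearly independent.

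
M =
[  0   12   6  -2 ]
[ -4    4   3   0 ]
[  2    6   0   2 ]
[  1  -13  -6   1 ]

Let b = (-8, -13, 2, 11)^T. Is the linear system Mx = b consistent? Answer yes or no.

yes

Row reduce the augmented matrix [M | b].
Swap R1 ↔ R2
R3 ← R3 + (1/2)·R1: [0, 8, 3/2, 2, -9/2]
R4 ← R4 + (1/4)·R1: [0, -12, -21/4, 1, 31/4]
R3 ← R3 − (2/3)·R2: [0, 0, -5/2, 10/3, 5/6]
R4 ← R4 + R2: [0, 0, 3/4, -1, -1/4]
R4 ← R4 + (3/10)·R3: [0, 0, 0, 0, 0]
The echelon form has 3 nonzero rows, and every pivot lies in the first 4 columns, so rank(M) = rank([M|b]) = 3.
The system is consistent.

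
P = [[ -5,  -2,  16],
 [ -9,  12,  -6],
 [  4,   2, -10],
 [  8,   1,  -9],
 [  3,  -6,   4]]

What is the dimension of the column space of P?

3

Row reduce to echelon form.
R2 ← R2 − (9/5)·R1: [0, 78/5, -174/5]
R3 ← R3 + (4/5)·R1: [0, 2/5, 14/5]
R4 ← R4 + (8/5)·R1: [0, -11/5, 83/5]
R5 ← R5 + (3/5)·R1: [0, -36/5, 68/5]
R3 ← R3 − (1/39)·R2: [0, 0, 48/13]
R4 ← R4 + (11/78)·R2: [0, 0, 152/13]
R5 ← R5 + (6/13)·R2: [0, 0, -32/13]
R4 ← R4 − (19/6)·R3: [0, 0, 0]
R5 ← R5 + (2/3)·R3: [0, 0, 0]
Echelon form has 3 nonzero rows, so rank(P) = 3.
The column space has dimension equal to the rank: 3.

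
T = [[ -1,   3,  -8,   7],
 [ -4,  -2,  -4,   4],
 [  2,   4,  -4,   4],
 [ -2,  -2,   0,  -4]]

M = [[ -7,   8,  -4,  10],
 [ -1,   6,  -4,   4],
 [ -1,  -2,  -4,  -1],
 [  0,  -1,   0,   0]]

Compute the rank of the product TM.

First compute TM:
[[ 12,  19,  24,  10],
 [ 34, -40,  40, -44],
 [-14,  44,  -8,  40],
 [ 16, -24,  16, -28]]
Now row reduce the product.
R2 ← R2 − (17/6)·R1: [0, -563/6, -28, -217/3]
R3 ← R3 + (7/6)·R1: [0, 397/6, 20, 155/3]
R4 ← R4 − (4/3)·R1: [0, -148/3, -16, -124/3]
R3 ← R3 + (397/563)·R2: [0, 0, 144/563, 372/563]
R4 ← R4 − (296/563)·R2: [0, 0, -720/563, -1860/563]
R4 ← R4 + (5)·R3: [0, 0, 0, 0]
3 nonzero rows, so rank(TM) = 3.

3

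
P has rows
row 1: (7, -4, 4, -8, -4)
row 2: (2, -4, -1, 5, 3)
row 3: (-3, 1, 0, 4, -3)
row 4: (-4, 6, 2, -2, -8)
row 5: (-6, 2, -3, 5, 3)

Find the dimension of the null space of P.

Row reduce to echelon form.
R2 ← R2 − (2/7)·R1: [0, -20/7, -15/7, 51/7, 29/7]
R3 ← R3 + (3/7)·R1: [0, -5/7, 12/7, 4/7, -33/7]
R4 ← R4 + (4/7)·R1: [0, 26/7, 30/7, -46/7, -72/7]
R5 ← R5 + (6/7)·R1: [0, -10/7, 3/7, -13/7, -3/7]
R3 ← R3 − (1/4)·R2: [0, 0, 9/4, -5/4, -23/4]
R4 ← R4 + (13/10)·R2: [0, 0, 3/2, 29/10, -49/10]
R5 ← R5 − (1/2)·R2: [0, 0, 3/2, -11/2, -5/2]
R4 ← R4 − (2/3)·R3: [0, 0, 0, 56/15, -16/15]
R5 ← R5 − (2/3)·R3: [0, 0, 0, -14/3, 4/3]
R5 ← R5 + (5/4)·R4: [0, 0, 0, 0, 0]
4 nonzero rows, so rank(P) = 4.
P has 5 columns; by rank–nullity, nullity = 5 − 4 = 1.

1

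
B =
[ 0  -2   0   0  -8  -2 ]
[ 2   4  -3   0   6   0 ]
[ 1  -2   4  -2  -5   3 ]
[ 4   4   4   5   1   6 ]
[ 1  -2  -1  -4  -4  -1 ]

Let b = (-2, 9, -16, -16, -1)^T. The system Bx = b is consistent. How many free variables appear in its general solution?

Row reduce the augmented matrix [B | b].
Swap R1 ↔ R2
R3 ← R3 − (1/2)·R1: [0, -4, 11/2, -2, -8, 3, -41/2]
R4 ← R4 − (2)·R1: [0, -4, 10, 5, -11, 6, -34]
R5 ← R5 − (1/2)·R1: [0, -4, 1/2, -4, -7, -1, -11/2]
R3 ← R3 − (2)·R2: [0, 0, 11/2, -2, 8, 7, -33/2]
R4 ← R4 − (2)·R2: [0, 0, 10, 5, 5, 10, -30]
R5 ← R5 − (2)·R2: [0, 0, 1/2, -4, 9, 3, -3/2]
R4 ← R4 − (20/11)·R3: [0, 0, 0, 95/11, -105/11, -30/11, 0]
R5 ← R5 − (1/11)·R3: [0, 0, 0, -42/11, 91/11, 26/11, 0]
R5 ← R5 + (42/95)·R4: [0, 0, 0, 0, 77/19, 22/19, 0]
The echelon form has 5 nonzero rows, and every pivot lies in the first 6 columns, so rank(B) = rank([B|b]) = 5.
The system is consistent.
Free variables = (unknowns) − (rank) = 6 − 5 = 1.

1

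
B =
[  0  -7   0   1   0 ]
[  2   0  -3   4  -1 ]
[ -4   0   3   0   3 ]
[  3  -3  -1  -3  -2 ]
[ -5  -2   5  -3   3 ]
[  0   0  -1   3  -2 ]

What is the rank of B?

Row reduce to echelon form.
Swap R1 ↔ R2
R3 ← R3 + (2)·R1: [0, 0, -3, 8, 1]
R4 ← R4 − (3/2)·R1: [0, -3, 7/2, -9, -1/2]
R5 ← R5 + (5/2)·R1: [0, -2, -5/2, 7, 1/2]
R4 ← R4 − (3/7)·R2: [0, 0, 7/2, -66/7, -1/2]
R5 ← R5 − (2/7)·R2: [0, 0, -5/2, 47/7, 1/2]
R4 ← R4 + (7/6)·R3: [0, 0, 0, -2/21, 2/3]
R5 ← R5 − (5/6)·R3: [0, 0, 0, 1/21, -1/3]
R6 ← R6 − (1/3)·R3: [0, 0, 0, 1/3, -7/3]
R5 ← R5 + (1/2)·R4: [0, 0, 0, 0, 0]
R6 ← R6 + (7/2)·R4: [0, 0, 0, 0, 0]
Echelon form has 4 nonzero rows, so rank(B) = 4.

4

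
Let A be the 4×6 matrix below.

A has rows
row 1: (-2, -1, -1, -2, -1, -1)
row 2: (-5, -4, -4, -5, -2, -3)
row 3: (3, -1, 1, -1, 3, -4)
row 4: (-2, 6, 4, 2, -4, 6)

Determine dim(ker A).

3

Row reduce to echelon form.
R2 ← R2 − (5/2)·R1: [0, -3/2, -3/2, 0, 1/2, -1/2]
R3 ← R3 + (3/2)·R1: [0, -5/2, -1/2, -4, 3/2, -11/2]
R4 ← R4 − R1: [0, 7, 5, 4, -3, 7]
R3 ← R3 − (5/3)·R2: [0, 0, 2, -4, 2/3, -14/3]
R4 ← R4 + (14/3)·R2: [0, 0, -2, 4, -2/3, 14/3]
R4 ← R4 + R3: [0, 0, 0, 0, 0, 0]
3 nonzero rows, so rank(A) = 3.
A has 6 columns; by rank–nullity, nullity = 6 − 3 = 3.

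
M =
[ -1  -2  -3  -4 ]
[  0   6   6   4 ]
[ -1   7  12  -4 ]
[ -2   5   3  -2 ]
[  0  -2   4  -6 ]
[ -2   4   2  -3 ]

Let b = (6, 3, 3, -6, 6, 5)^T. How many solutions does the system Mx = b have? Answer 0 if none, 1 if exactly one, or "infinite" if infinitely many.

Row reduce the augmented matrix [M | b].
R3 ← R3 − R1: [0, 9, 15, 0, -3]
R4 ← R4 − (2)·R1: [0, 9, 9, 6, -18]
R6 ← R6 − (2)·R1: [0, 8, 8, 5, -7]
R3 ← R3 − (3/2)·R2: [0, 0, 6, -6, -15/2]
R4 ← R4 − (3/2)·R2: [0, 0, 0, 0, -45/2]
R5 ← R5 + (1/3)·R2: [0, 0, 6, -14/3, 7]
R6 ← R6 − (4/3)·R2: [0, 0, 0, -1/3, -11]
R5 ← R5 − R3: [0, 0, 0, 4/3, 29/2]
Swap R4 ↔ R5
R6 ← R6 + (1/4)·R4: [0, 0, 0, 0, -59/8]
R6 ← R6 − (59/180)·R5: [0, 0, 0, 0, 0]
The echelon form has 5 nonzero rows; the last pivot sits in the augmented column, so rank(M) = 4 but rank([M|b]) = 5.
Since the ranks differ, the system is inconsistent.
It has no solutions.

0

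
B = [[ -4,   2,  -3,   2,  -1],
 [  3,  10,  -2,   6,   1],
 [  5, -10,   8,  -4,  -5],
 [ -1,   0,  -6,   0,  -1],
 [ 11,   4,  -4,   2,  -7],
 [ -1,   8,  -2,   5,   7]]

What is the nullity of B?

Row reduce to echelon form.
R2 ← R2 + (3/4)·R1: [0, 23/2, -17/4, 15/2, 1/4]
R3 ← R3 + (5/4)·R1: [0, -15/2, 17/4, -3/2, -25/4]
R4 ← R4 − (1/4)·R1: [0, -1/2, -21/4, -1/2, -3/4]
R5 ← R5 + (11/4)·R1: [0, 19/2, -49/4, 15/2, -39/4]
R6 ← R6 − (1/4)·R1: [0, 15/2, -5/4, 9/2, 29/4]
R3 ← R3 + (15/23)·R2: [0, 0, 34/23, 78/23, -140/23]
R4 ← R4 + (1/23)·R2: [0, 0, -125/23, -4/23, -17/23]
R5 ← R5 − (19/23)·R2: [0, 0, -201/23, 30/23, -229/23]
R6 ← R6 − (15/23)·R2: [0, 0, 35/23, -9/23, 163/23]
R4 ← R4 + (125/34)·R3: [0, 0, 0, 209/17, -393/17]
R5 ← R5 + (201/34)·R3: [0, 0, 0, 363/17, -781/17]
R6 ← R6 − (35/34)·R3: [0, 0, 0, -66/17, 227/17]
R5 ← R5 − (33/19)·R4: [0, 0, 0, 0, -110/19]
R6 ← R6 + (6/19)·R4: [0, 0, 0, 0, 115/19]
R6 ← R6 + (23/22)·R5: [0, 0, 0, 0, 0]
5 nonzero rows, so rank(B) = 5.
B has 5 columns; by rank–nullity, nullity = 5 − 5 = 0.

0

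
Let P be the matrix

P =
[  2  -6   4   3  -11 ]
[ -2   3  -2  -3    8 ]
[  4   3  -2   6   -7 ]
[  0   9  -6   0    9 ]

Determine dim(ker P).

3

Row reduce to echelon form.
R2 ← R2 + R1: [0, -3, 2, 0, -3]
R3 ← R3 − (2)·R1: [0, 15, -10, 0, 15]
R3 ← R3 + (5)·R2: [0, 0, 0, 0, 0]
R4 ← R4 + (3)·R2: [0, 0, 0, 0, 0]
2 nonzero rows, so rank(P) = 2.
P has 5 columns; by rank–nullity, nullity = 5 − 2 = 3.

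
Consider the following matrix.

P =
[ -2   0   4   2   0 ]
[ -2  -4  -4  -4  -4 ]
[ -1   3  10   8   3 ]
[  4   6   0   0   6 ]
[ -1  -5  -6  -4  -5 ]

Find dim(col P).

Row reduce to echelon form.
R2 ← R2 − R1: [0, -4, -8, -6, -4]
R3 ← R3 − (1/2)·R1: [0, 3, 8, 7, 3]
R4 ← R4 + (2)·R1: [0, 6, 8, 4, 6]
R5 ← R5 − (1/2)·R1: [0, -5, -8, -5, -5]
R3 ← R3 + (3/4)·R2: [0, 0, 2, 5/2, 0]
R4 ← R4 + (3/2)·R2: [0, 0, -4, -5, 0]
R5 ← R5 − (5/4)·R2: [0, 0, 2, 5/2, 0]
R4 ← R4 + (2)·R3: [0, 0, 0, 0, 0]
R5 ← R5 − R3: [0, 0, 0, 0, 0]
Echelon form has 3 nonzero rows, so rank(P) = 3.
The column space has dimension equal to the rank: 3.

3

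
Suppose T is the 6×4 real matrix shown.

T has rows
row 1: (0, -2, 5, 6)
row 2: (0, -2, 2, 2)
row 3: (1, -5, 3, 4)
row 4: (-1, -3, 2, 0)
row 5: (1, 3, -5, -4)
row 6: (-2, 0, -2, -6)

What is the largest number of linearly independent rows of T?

3

Row reduce to echelon form.
Swap R1 ↔ R3
R4 ← R4 + R1: [0, -8, 5, 4]
R5 ← R5 − R1: [0, 8, -8, -8]
R6 ← R6 + (2)·R1: [0, -10, 4, 2]
R3 ← R3 − R2: [0, 0, 3, 4]
R4 ← R4 − (4)·R2: [0, 0, -3, -4]
R5 ← R5 + (4)·R2: [0, 0, 0, 0]
R6 ← R6 − (5)·R2: [0, 0, -6, -8]
R4 ← R4 + R3: [0, 0, 0, 0]
R6 ← R6 + (2)·R3: [0, 0, 0, 0]
Echelon form has 3 nonzero rows, so rank(T) = 3.
The rank gives the maximum number of linearly independent rows: 3.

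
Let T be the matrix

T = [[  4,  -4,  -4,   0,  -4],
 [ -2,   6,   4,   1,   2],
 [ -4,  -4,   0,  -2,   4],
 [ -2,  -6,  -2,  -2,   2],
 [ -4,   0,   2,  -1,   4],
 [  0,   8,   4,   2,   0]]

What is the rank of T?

2

Row reduce to echelon form.
R2 ← R2 + (1/2)·R1: [0, 4, 2, 1, 0]
R3 ← R3 + R1: [0, -8, -4, -2, 0]
R4 ← R4 + (1/2)·R1: [0, -8, -4, -2, 0]
R5 ← R5 + R1: [0, -4, -2, -1, 0]
R3 ← R3 + (2)·R2: [0, 0, 0, 0, 0]
R4 ← R4 + (2)·R2: [0, 0, 0, 0, 0]
R5 ← R5 + R2: [0, 0, 0, 0, 0]
R6 ← R6 − (2)·R2: [0, 0, 0, 0, 0]
Echelon form has 2 nonzero rows, so rank(T) = 2.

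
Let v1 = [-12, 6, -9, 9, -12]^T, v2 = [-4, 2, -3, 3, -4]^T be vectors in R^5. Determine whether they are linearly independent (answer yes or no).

no

Form the matrix with these vectors as rows and row reduce.
R2 ← R2 − (1/3)·R1: [0, 0, 0, 0, 0]
1 nonzero row, so the 2 vectors span a space of dimension 1.
Since 1 < 2, the vectors are linearly dependent.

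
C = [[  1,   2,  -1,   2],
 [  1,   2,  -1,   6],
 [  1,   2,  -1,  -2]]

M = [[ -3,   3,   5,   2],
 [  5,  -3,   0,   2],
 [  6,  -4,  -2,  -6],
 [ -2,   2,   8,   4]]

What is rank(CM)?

First compute CM:
[[ -3,   5,  23,  20],
 [-11,  13,  55,  36],
 [  5,  -3,  -9,   4]]
Now row reduce the product.
R2 ← R2 − (11/3)·R1: [0, -16/3, -88/3, -112/3]
R3 ← R3 + (5/3)·R1: [0, 16/3, 88/3, 112/3]
R3 ← R3 + R2: [0, 0, 0, 0]
2 nonzero rows, so rank(CM) = 2.

2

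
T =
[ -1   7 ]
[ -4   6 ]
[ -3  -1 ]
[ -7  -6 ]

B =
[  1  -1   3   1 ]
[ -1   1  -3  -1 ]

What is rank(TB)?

First compute TB:
[[ -8,   8, -24,  -8],
 [-10,  10, -30, -10],
 [ -2,   2,  -6,  -2],
 [ -1,   1,  -3,  -1]]
Now row reduce the product.
R2 ← R2 − (5/4)·R1: [0, 0, 0, 0]
R3 ← R3 − (1/4)·R1: [0, 0, 0, 0]
R4 ← R4 − (1/8)·R1: [0, 0, 0, 0]
1 nonzero row, so rank(TB) = 1.

1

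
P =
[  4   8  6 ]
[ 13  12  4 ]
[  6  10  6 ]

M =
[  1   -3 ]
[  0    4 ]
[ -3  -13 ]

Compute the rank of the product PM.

First compute PM:
[[-14, -58],
 [  1, -43],
 [-12, -56]]
Now row reduce the product.
R2 ← R2 + (1/14)·R1: [0, -330/7]
R3 ← R3 − (6/7)·R1: [0, -44/7]
R3 ← R3 − (2/15)·R2: [0, 0]
2 nonzero rows, so rank(PM) = 2.

2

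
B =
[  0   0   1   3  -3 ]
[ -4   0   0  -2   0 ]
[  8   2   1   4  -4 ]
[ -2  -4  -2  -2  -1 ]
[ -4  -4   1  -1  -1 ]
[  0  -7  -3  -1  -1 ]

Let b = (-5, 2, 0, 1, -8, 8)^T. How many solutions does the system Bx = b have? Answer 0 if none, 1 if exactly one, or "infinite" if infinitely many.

Row reduce the augmented matrix [B | b].
Swap R1 ↔ R2
R3 ← R3 + (2)·R1: [0, 2, 1, 0, -4, 4]
R4 ← R4 − (1/2)·R1: [0, -4, -2, -1, -1, 0]
R5 ← R5 − R1: [0, -4, 1, 1, -1, -10]
Swap R2 ↔ R3
R4 ← R4 + (2)·R2: [0, 0, 0, -1, -9, 8]
R5 ← R5 + (2)·R2: [0, 0, 3, 1, -9, -2]
R6 ← R6 + (7/2)·R2: [0, 0, 1/2, -1, -15, 22]
R5 ← R5 − (3)·R3: [0, 0, 0, -8, 0, 13]
R6 ← R6 − (1/2)·R3: [0, 0, 0, -5/2, -27/2, 49/2]
R5 ← R5 − (8)·R4: [0, 0, 0, 0, 72, -51]
R6 ← R6 − (5/2)·R4: [0, 0, 0, 0, 9, 9/2]
R6 ← R6 − (1/8)·R5: [0, 0, 0, 0, 0, 87/8]
The echelon form has 6 nonzero rows; the last pivot sits in the augmented column, so rank(B) = 5 but rank([B|b]) = 6.
Since the ranks differ, the system is inconsistent.
It has no solutions.

0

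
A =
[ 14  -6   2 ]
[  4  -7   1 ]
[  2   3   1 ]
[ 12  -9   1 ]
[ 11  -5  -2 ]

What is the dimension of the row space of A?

Row reduce to echelon form.
R2 ← R2 − (2/7)·R1: [0, -37/7, 3/7]
R3 ← R3 − (1/7)·R1: [0, 27/7, 5/7]
R4 ← R4 − (6/7)·R1: [0, -27/7, -5/7]
R5 ← R5 − (11/14)·R1: [0, -2/7, -25/7]
R3 ← R3 + (27/37)·R2: [0, 0, 38/37]
R4 ← R4 − (27/37)·R2: [0, 0, -38/37]
R5 ← R5 − (2/37)·R2: [0, 0, -133/37]
R4 ← R4 + R3: [0, 0, 0]
R5 ← R5 + (7/2)·R3: [0, 0, 0]
Echelon form has 3 nonzero rows, so rank(A) = 3.
The row space has dimension equal to the rank: 3.

3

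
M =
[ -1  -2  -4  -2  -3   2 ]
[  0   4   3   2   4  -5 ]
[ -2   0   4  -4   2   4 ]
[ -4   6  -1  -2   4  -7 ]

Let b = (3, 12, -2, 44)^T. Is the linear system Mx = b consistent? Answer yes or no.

yes

Row reduce the augmented matrix [M | b].
R3 ← R3 − (2)·R1: [0, 4, 12, 0, 8, 0, -8]
R4 ← R4 − (4)·R1: [0, 14, 15, 6, 16, -15, 32]
R3 ← R3 − R2: [0, 0, 9, -2, 4, 5, -20]
R4 ← R4 − (7/2)·R2: [0, 0, 9/2, -1, 2, 5/2, -10]
R4 ← R4 − (1/2)·R3: [0, 0, 0, 0, 0, 0, 0]
The echelon form has 3 nonzero rows, and every pivot lies in the first 6 columns, so rank(M) = rank([M|b]) = 3.
The system is consistent.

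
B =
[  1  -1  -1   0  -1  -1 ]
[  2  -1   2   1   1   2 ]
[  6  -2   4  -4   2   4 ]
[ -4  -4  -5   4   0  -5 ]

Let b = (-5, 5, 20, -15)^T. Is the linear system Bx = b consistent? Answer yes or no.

yes

Row reduce the augmented matrix [B | b].
R2 ← R2 − (2)·R1: [0, 1, 4, 1, 3, 4, 15]
R3 ← R3 − (6)·R1: [0, 4, 10, -4, 8, 10, 50]
R4 ← R4 + (4)·R1: [0, -8, -9, 4, -4, -9, -35]
R3 ← R3 − (4)·R2: [0, 0, -6, -8, -4, -6, -10]
R4 ← R4 + (8)·R2: [0, 0, 23, 12, 20, 23, 85]
R4 ← R4 + (23/6)·R3: [0, 0, 0, -56/3, 14/3, 0, 140/3]
The echelon form has 4 nonzero rows, and every pivot lies in the first 6 columns, so rank(B) = rank([B|b]) = 4.
The system is consistent.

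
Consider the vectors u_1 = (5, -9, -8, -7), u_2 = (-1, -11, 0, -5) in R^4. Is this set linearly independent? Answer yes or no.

Form the matrix with these vectors as rows and row reduce.
R2 ← R2 + (1/5)·R1: [0, -64/5, -8/5, -32/5]
2 nonzero rows, so the 2 vectors span a space of dimension 2.
Since 2 = 2, the vectors are linearly independent.

yes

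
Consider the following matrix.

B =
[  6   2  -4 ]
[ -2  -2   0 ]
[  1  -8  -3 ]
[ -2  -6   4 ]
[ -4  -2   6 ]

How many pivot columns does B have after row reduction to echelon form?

Row reduce to echelon form.
R2 ← R2 + (1/3)·R1: [0, -4/3, -4/3]
R3 ← R3 − (1/6)·R1: [0, -25/3, -7/3]
R4 ← R4 + (1/3)·R1: [0, -16/3, 8/3]
R5 ← R5 + (2/3)·R1: [0, -2/3, 10/3]
R3 ← R3 − (25/4)·R2: [0, 0, 6]
R4 ← R4 − (4)·R2: [0, 0, 8]
R5 ← R5 − (1/2)·R2: [0, 0, 4]
R4 ← R4 − (4/3)·R3: [0, 0, 0]
R5 ← R5 − (2/3)·R3: [0, 0, 0]
Echelon form has 3 nonzero rows, so rank(B) = 3.
Each nonzero row contributes one pivot column: 3 pivot columns.

3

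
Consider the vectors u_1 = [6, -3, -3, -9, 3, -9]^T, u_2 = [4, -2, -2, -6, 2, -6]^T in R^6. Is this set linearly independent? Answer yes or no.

Form the matrix with these vectors as rows and row reduce.
R2 ← R2 − (2/3)·R1: [0, 0, 0, 0, 0, 0]
1 nonzero row, so the 2 vectors span a space of dimension 1.
Since 1 < 2, the vectors are linearly dependent.

no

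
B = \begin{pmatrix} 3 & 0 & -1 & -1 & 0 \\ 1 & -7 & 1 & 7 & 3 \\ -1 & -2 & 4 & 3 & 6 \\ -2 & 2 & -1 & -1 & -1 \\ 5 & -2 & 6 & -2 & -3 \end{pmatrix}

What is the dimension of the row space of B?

Row reduce to echelon form.
R2 ← R2 − (1/3)·R1: [0, -7, 4/3, 22/3, 3]
R3 ← R3 + (1/3)·R1: [0, -2, 11/3, 8/3, 6]
R4 ← R4 + (2/3)·R1: [0, 2, -5/3, -5/3, -1]
R5 ← R5 − (5/3)·R1: [0, -2, 23/3, -1/3, -3]
R3 ← R3 − (2/7)·R2: [0, 0, 23/7, 4/7, 36/7]
R4 ← R4 + (2/7)·R2: [0, 0, -9/7, 3/7, -1/7]
R5 ← R5 − (2/7)·R2: [0, 0, 51/7, -17/7, -27/7]
R4 ← R4 + (9/23)·R3: [0, 0, 0, 15/23, 43/23]
R5 ← R5 − (51/23)·R3: [0, 0, 0, -85/23, -351/23]
R5 ← R5 + (17/3)·R4: [0, 0, 0, 0, -14/3]
Echelon form has 5 nonzero rows, so rank(B) = 5.
The row space has dimension equal to the rank: 5.

5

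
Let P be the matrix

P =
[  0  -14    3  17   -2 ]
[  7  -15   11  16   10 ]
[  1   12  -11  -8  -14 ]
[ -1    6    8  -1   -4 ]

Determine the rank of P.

4

Row reduce to echelon form.
Swap R1 ↔ R2
R3 ← R3 − (1/7)·R1: [0, 99/7, -88/7, -72/7, -108/7]
R4 ← R4 + (1/7)·R1: [0, 27/7, 67/7, 9/7, -18/7]
R3 ← R3 + (99/98)·R2: [0, 0, -935/98, 675/98, -855/49]
R4 ← R4 + (27/98)·R2: [0, 0, 1019/98, 585/98, -153/49]
R4 ← R4 + (1019/935)·R3: [0, 0, 0, 2520/187, -4140/187]
Echelon form has 4 nonzero rows, so rank(P) = 4.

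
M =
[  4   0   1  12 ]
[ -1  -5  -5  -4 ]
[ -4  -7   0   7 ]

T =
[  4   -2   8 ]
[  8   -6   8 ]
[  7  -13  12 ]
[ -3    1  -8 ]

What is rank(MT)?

First compute MT:
[[-13,  -9, -52],
 [-67,  93, -76],
 [-93,  57, -144]]
Now row reduce the product.
R2 ← R2 − (67/13)·R1: [0, 1812/13, 192]
R3 ← R3 − (93/13)·R1: [0, 1578/13, 228]
R3 ← R3 − (263/302)·R2: [0, 0, 9180/151]
3 nonzero rows, so rank(MT) = 3.

3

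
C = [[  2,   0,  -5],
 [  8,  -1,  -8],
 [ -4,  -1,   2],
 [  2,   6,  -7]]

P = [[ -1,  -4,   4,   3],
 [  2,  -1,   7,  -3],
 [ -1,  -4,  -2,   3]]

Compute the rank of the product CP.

First compute CP:
[[  3,  12,  18,  -9],
 [ -2,   1,  41,   3],
 [  0,   9, -27,  -3],
 [ 17,  14,  64, -33]]
Now row reduce the product.
R2 ← R2 + (2/3)·R1: [0, 9, 53, -3]
R4 ← R4 − (17/3)·R1: [0, -54, -38, 18]
R3 ← R3 − R2: [0, 0, -80, 0]
R4 ← R4 + (6)·R2: [0, 0, 280, 0]
R4 ← R4 + (7/2)·R3: [0, 0, 0, 0]
3 nonzero rows, so rank(CP) = 3.

3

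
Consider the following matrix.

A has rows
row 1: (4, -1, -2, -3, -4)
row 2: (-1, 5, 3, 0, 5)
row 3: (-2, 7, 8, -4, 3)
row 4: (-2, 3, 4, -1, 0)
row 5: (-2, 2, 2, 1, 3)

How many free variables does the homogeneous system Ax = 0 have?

Row reduce to echelon form.
R2 ← R2 + (1/4)·R1: [0, 19/4, 5/2, -3/4, 4]
R3 ← R3 + (1/2)·R1: [0, 13/2, 7, -11/2, 1]
R4 ← R4 + (1/2)·R1: [0, 5/2, 3, -5/2, -2]
R5 ← R5 + (1/2)·R1: [0, 3/2, 1, -1/2, 1]
R3 ← R3 − (26/19)·R2: [0, 0, 68/19, -85/19, -85/19]
R4 ← R4 − (10/19)·R2: [0, 0, 32/19, -40/19, -78/19]
R5 ← R5 − (6/19)·R2: [0, 0, 4/19, -5/19, -5/19]
R4 ← R4 − (8/17)·R3: [0, 0, 0, 0, -2]
R5 ← R5 − (1/17)·R3: [0, 0, 0, 0, 0]
4 nonzero rows, so rank(A) = 4.
A has 5 columns; by rank–nullity, nullity = 5 − 4 = 1.

1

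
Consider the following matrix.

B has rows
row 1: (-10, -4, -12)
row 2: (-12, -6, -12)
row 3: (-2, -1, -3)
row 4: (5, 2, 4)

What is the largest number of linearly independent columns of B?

Row reduce to echelon form.
R2 ← R2 − (6/5)·R1: [0, -6/5, 12/5]
R3 ← R3 − (1/5)·R1: [0, -1/5, -3/5]
R4 ← R4 + (1/2)·R1: [0, 0, -2]
R3 ← R3 − (1/6)·R2: [0, 0, -1]
R4 ← R4 − (2)·R3: [0, 0, 0]
Echelon form has 3 nonzero rows, so rank(B) = 3.
The rank gives the maximum number of linearly independent columns: 3.

3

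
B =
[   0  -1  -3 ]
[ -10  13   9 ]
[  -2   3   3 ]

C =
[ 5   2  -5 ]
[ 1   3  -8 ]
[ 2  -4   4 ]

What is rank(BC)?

2

First compute BC:
[[ -7,   9,  -4],
 [-19, -17, -18],
 [ -1,  -7,  -2]]
Now row reduce the product.
R2 ← R2 − (19/7)·R1: [0, -290/7, -50/7]
R3 ← R3 − (1/7)·R1: [0, -58/7, -10/7]
R3 ← R3 − (1/5)·R2: [0, 0, 0]
2 nonzero rows, so rank(BC) = 2.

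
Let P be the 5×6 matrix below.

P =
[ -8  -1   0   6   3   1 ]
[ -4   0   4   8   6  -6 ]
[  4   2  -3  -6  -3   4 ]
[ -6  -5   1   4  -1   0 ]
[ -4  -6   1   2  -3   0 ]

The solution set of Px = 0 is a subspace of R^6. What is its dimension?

3

Row reduce to echelon form.
R2 ← R2 − (1/2)·R1: [0, 1/2, 4, 5, 9/2, -13/2]
R3 ← R3 + (1/2)·R1: [0, 3/2, -3, -3, -3/2, 9/2]
R4 ← R4 − (3/4)·R1: [0, -17/4, 1, -1/2, -13/4, -3/4]
R5 ← R5 − (1/2)·R1: [0, -11/2, 1, -1, -9/2, -1/2]
R3 ← R3 − (3)·R2: [0, 0, -15, -18, -15, 24]
R4 ← R4 + (17/2)·R2: [0, 0, 35, 42, 35, -56]
R5 ← R5 + (11)·R2: [0, 0, 45, 54, 45, -72]
R4 ← R4 + (7/3)·R3: [0, 0, 0, 0, 0, 0]
R5 ← R5 + (3)·R3: [0, 0, 0, 0, 0, 0]
3 nonzero rows, so rank(P) = 3.
P has 6 columns; by rank–nullity, nullity = 6 − 3 = 3.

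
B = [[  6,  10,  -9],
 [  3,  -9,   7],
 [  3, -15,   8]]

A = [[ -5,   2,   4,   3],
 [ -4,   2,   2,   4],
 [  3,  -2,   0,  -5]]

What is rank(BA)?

First compute BA:
[[-97,  50,  44, 103],
 [ 42, -26,  -6, -62],
 [ 69, -40, -18, -91]]
Now row reduce the product.
R2 ← R2 + (42/97)·R1: [0, -422/97, 1266/97, -1688/97]
R3 ← R3 + (69/97)·R1: [0, -430/97, 1290/97, -1720/97]
R3 ← R3 − (215/211)·R2: [0, 0, 0, 0]
2 nonzero rows, so rank(BA) = 2.

2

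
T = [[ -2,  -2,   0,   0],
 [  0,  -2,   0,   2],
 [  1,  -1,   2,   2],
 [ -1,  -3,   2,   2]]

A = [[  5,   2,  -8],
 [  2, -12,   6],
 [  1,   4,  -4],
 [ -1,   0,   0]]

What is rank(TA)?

3

First compute TA:
[[-14,  20,   4],
 [ -6,  24, -12],
 [  3,  22, -22],
 [-11,  42, -18]]
Now row reduce the product.
R2 ← R2 − (3/7)·R1: [0, 108/7, -96/7]
R3 ← R3 + (3/14)·R1: [0, 184/7, -148/7]
R4 ← R4 − (11/14)·R1: [0, 184/7, -148/7]
R3 ← R3 − (46/27)·R2: [0, 0, 20/9]
R4 ← R4 − (46/27)·R2: [0, 0, 20/9]
R4 ← R4 − R3: [0, 0, 0]
3 nonzero rows, so rank(TA) = 3.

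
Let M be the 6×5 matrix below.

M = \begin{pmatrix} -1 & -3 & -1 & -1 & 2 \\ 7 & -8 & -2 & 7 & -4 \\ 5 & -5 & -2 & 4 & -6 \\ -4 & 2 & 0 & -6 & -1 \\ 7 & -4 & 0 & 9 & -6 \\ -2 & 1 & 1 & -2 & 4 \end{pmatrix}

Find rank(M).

5

Row reduce to echelon form.
R2 ← R2 + (7)·R1: [0, -29, -9, 0, 10]
R3 ← R3 + (5)·R1: [0, -20, -7, -1, 4]
R4 ← R4 − (4)·R1: [0, 14, 4, -2, -9]
R5 ← R5 + (7)·R1: [0, -25, -7, 2, 8]
R6 ← R6 − (2)·R1: [0, 7, 3, 0, 0]
R3 ← R3 − (20/29)·R2: [0, 0, -23/29, -1, -84/29]
R4 ← R4 + (14/29)·R2: [0, 0, -10/29, -2, -121/29]
R5 ← R5 − (25/29)·R2: [0, 0, 22/29, 2, -18/29]
R6 ← R6 + (7/29)·R2: [0, 0, 24/29, 0, 70/29]
R4 ← R4 − (10/23)·R3: [0, 0, 0, -36/23, -67/23]
R5 ← R5 + (22/23)·R3: [0, 0, 0, 24/23, -78/23]
R6 ← R6 + (24/23)·R3: [0, 0, 0, -24/23, -14/23]
R5 ← R5 + (2/3)·R4: [0, 0, 0, 0, -16/3]
R6 ← R6 − (2/3)·R4: [0, 0, 0, 0, 4/3]
R6 ← R6 + (1/4)·R5: [0, 0, 0, 0, 0]
Echelon form has 5 nonzero rows, so rank(M) = 5.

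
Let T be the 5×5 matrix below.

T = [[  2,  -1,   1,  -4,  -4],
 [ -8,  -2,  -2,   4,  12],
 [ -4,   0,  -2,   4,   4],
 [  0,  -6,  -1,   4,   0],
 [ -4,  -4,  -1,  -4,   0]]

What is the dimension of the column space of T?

4

Row reduce to echelon form.
R2 ← R2 + (4)·R1: [0, -6, 2, -12, -4]
R3 ← R3 + (2)·R1: [0, -2, 0, -4, -4]
R5 ← R5 + (2)·R1: [0, -6, 1, -12, -8]
R3 ← R3 − (1/3)·R2: [0, 0, -2/3, 0, -8/3]
R4 ← R4 − R2: [0, 0, -3, 16, 4]
R5 ← R5 − R2: [0, 0, -1, 0, -4]
R4 ← R4 − (9/2)·R3: [0, 0, 0, 16, 16]
R5 ← R5 − (3/2)·R3: [0, 0, 0, 0, 0]
Echelon form has 4 nonzero rows, so rank(T) = 4.
The column space has dimension equal to the rank: 4.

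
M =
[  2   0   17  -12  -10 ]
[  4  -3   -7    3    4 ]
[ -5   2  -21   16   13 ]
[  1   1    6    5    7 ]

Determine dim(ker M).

1

Row reduce to echelon form.
R2 ← R2 − (2)·R1: [0, -3, -41, 27, 24]
R3 ← R3 + (5/2)·R1: [0, 2, 43/2, -14, -12]
R4 ← R4 − (1/2)·R1: [0, 1, -5/2, 11, 12]
R3 ← R3 + (2/3)·R2: [0, 0, -35/6, 4, 4]
R4 ← R4 + (1/3)·R2: [0, 0, -97/6, 20, 20]
R4 ← R4 − (97/35)·R3: [0, 0, 0, 312/35, 312/35]
4 nonzero rows, so rank(M) = 4.
M has 5 columns; by rank–nullity, nullity = 5 − 4 = 1.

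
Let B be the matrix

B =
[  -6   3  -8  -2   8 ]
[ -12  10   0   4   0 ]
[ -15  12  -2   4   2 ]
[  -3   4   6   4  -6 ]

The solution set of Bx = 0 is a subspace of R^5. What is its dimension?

Row reduce to echelon form.
R2 ← R2 − (2)·R1: [0, 4, 16, 8, -16]
R3 ← R3 − (5/2)·R1: [0, 9/2, 18, 9, -18]
R4 ← R4 − (1/2)·R1: [0, 5/2, 10, 5, -10]
R3 ← R3 − (9/8)·R2: [0, 0, 0, 0, 0]
R4 ← R4 − (5/8)·R2: [0, 0, 0, 0, 0]
2 nonzero rows, so rank(B) = 2.
B has 5 columns; by rank–nullity, nullity = 5 − 2 = 3.

3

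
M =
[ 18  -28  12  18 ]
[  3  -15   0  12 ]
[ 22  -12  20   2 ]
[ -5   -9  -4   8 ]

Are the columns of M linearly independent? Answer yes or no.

no

Row reduce M to echelon form.
R2 ← R2 − (1/6)·R1: [0, -31/3, -2, 9]
R3 ← R3 − (11/9)·R1: [0, 200/9, 16/3, -20]
R4 ← R4 + (5/18)·R1: [0, -151/9, -2/3, 13]
R3 ← R3 + (200/93)·R2: [0, 0, 32/31, -20/31]
R4 ← R4 − (151/93)·R2: [0, 0, 80/31, -50/31]
R4 ← R4 − (5/2)·R3: [0, 0, 0, 0]
3 pivots among 4 columns.
Only 3 < 4 pivot columns, so the columns are linearly dependent.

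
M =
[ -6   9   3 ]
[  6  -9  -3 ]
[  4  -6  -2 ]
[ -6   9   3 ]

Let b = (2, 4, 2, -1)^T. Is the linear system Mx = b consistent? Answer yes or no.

no

Row reduce the augmented matrix [M | b].
R2 ← R2 + R1: [0, 0, 0, 6]
R3 ← R3 + (2/3)·R1: [0, 0, 0, 10/3]
R4 ← R4 − R1: [0, 0, 0, -3]
R3 ← R3 − (5/9)·R2: [0, 0, 0, 0]
R4 ← R4 + (1/2)·R2: [0, 0, 0, 0]
The echelon form has 2 nonzero rows; the last pivot sits in the augmented column, so rank(M) = 1 but rank([M|b]) = 2.
Since the ranks differ, the system is inconsistent.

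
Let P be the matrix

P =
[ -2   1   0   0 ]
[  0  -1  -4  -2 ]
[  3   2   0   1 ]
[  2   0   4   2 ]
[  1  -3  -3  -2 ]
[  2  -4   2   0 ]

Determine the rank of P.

Row reduce to echelon form.
R3 ← R3 + (3/2)·R1: [0, 7/2, 0, 1]
R4 ← R4 + R1: [0, 1, 4, 2]
R5 ← R5 + (1/2)·R1: [0, -5/2, -3, -2]
R6 ← R6 + R1: [0, -3, 2, 0]
R3 ← R3 + (7/2)·R2: [0, 0, -14, -6]
R4 ← R4 + R2: [0, 0, 0, 0]
R5 ← R5 − (5/2)·R2: [0, 0, 7, 3]
R6 ← R6 − (3)·R2: [0, 0, 14, 6]
R5 ← R5 + (1/2)·R3: [0, 0, 0, 0]
R6 ← R6 + R3: [0, 0, 0, 0]
Echelon form has 3 nonzero rows, so rank(P) = 3.

3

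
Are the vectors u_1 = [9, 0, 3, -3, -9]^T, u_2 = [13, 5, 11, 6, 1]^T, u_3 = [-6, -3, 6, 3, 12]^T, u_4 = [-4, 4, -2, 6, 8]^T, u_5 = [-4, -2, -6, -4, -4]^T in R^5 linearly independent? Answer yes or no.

Form the matrix with these vectors as rows and row reduce.
R2 ← R2 − (13/9)·R1: [0, 5, 20/3, 31/3, 14]
R3 ← R3 + (2/3)·R1: [0, -3, 8, 1, 6]
R4 ← R4 + (4/9)·R1: [0, 4, -2/3, 14/3, 4]
R5 ← R5 + (4/9)·R1: [0, -2, -14/3, -16/3, -8]
R3 ← R3 + (3/5)·R2: [0, 0, 12, 36/5, 72/5]
R4 ← R4 − (4/5)·R2: [0, 0, -6, -18/5, -36/5]
R5 ← R5 + (2/5)·R2: [0, 0, -2, -6/5, -12/5]
R4 ← R4 + (1/2)·R3: [0, 0, 0, 0, 0]
R5 ← R5 + (1/6)·R3: [0, 0, 0, 0, 0]
3 nonzero rows, so the 5 vectors span a space of dimension 3.
Since 3 < 5, the vectors are linearly dependent.

no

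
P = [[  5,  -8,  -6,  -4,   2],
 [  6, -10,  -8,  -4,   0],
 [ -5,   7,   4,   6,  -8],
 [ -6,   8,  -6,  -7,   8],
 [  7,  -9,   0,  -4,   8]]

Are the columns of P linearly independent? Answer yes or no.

Row reduce P to echelon form.
R2 ← R2 − (6/5)·R1: [0, -2/5, -4/5, 4/5, -12/5]
R3 ← R3 + R1: [0, -1, -2, 2, -6]
R4 ← R4 + (6/5)·R1: [0, -8/5, -66/5, -59/5, 52/5]
R5 ← R5 − (7/5)·R1: [0, 11/5, 42/5, 8/5, 26/5]
R3 ← R3 − (5/2)·R2: [0, 0, 0, 0, 0]
R4 ← R4 − (4)·R2: [0, 0, -10, -15, 20]
R5 ← R5 + (11/2)·R2: [0, 0, 4, 6, -8]
Swap R3 ↔ R4
R5 ← R5 + (2/5)·R3: [0, 0, 0, 0, 0]
3 pivots among 5 columns.
Only 3 < 5 pivot columns, so the columns are linearly dependent.

no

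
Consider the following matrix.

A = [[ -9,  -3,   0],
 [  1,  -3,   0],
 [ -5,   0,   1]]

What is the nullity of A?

Row reduce to echelon form.
R2 ← R2 + (1/9)·R1: [0, -10/3, 0]
R3 ← R3 − (5/9)·R1: [0, 5/3, 1]
R3 ← R3 + (1/2)·R2: [0, 0, 1]
3 nonzero rows, so rank(A) = 3.
A has 3 columns; by rank–nullity, nullity = 3 − 3 = 0.

0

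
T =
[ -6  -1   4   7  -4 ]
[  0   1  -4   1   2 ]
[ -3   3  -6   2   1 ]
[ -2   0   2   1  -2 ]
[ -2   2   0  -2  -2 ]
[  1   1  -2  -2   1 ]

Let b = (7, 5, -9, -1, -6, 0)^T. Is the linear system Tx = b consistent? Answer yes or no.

Row reduce the augmented matrix [T | b].
R3 ← R3 − (1/2)·R1: [0, 7/2, -8, -3/2, 3, -25/2]
R4 ← R4 − (1/3)·R1: [0, 1/3, 2/3, -4/3, -2/3, -10/3]
R5 ← R5 − (1/3)·R1: [0, 7/3, -4/3, -13/3, -2/3, -25/3]
R6 ← R6 + (1/6)·R1: [0, 5/6, -4/3, -5/6, 1/3, 7/6]
R3 ← R3 − (7/2)·R2: [0, 0, 6, -5, -4, -30]
R4 ← R4 − (1/3)·R2: [0, 0, 2, -5/3, -4/3, -5]
R5 ← R5 − (7/3)·R2: [0, 0, 8, -20/3, -16/3, -20]
R6 ← R6 − (5/6)·R2: [0, 0, 2, -5/3, -4/3, -3]
R4 ← R4 − (1/3)·R3: [0, 0, 0, 0, 0, 5]
R5 ← R5 − (4/3)·R3: [0, 0, 0, 0, 0, 20]
R6 ← R6 − (1/3)·R3: [0, 0, 0, 0, 0, 7]
R5 ← R5 − (4)·R4: [0, 0, 0, 0, 0, 0]
R6 ← R6 − (7/5)·R4: [0, 0, 0, 0, 0, 0]
The echelon form has 4 nonzero rows; the last pivot sits in the augmented column, so rank(T) = 3 but rank([T|b]) = 4.
Since the ranks differ, the system is inconsistent.

no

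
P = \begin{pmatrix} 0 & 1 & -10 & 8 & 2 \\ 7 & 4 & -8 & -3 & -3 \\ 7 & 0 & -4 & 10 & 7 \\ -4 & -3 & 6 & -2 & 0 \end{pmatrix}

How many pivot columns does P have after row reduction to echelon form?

Row reduce to echelon form.
Swap R1 ↔ R2
R3 ← R3 − R1: [0, -4, 4, 13, 10]
R4 ← R4 + (4/7)·R1: [0, -5/7, 10/7, -26/7, -12/7]
R3 ← R3 + (4)·R2: [0, 0, -36, 45, 18]
R4 ← R4 + (5/7)·R2: [0, 0, -40/7, 2, -2/7]
R4 ← R4 − (10/63)·R3: [0, 0, 0, -36/7, -22/7]
Echelon form has 4 nonzero rows, so rank(P) = 4.
Each nonzero row contributes one pivot column: 4 pivot columns.

4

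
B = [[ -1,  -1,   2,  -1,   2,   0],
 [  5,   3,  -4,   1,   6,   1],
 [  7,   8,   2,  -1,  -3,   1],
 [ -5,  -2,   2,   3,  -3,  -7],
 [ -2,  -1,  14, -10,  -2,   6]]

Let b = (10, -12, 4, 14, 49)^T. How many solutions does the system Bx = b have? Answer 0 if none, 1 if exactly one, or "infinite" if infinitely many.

Row reduce the augmented matrix [B | b].
R2 ← R2 + (5)·R1: [0, -2, 6, -4, 16, 1, 38]
R3 ← R3 + (7)·R1: [0, 1, 16, -8, 11, 1, 74]
R4 ← R4 − (5)·R1: [0, 3, -8, 8, -13, -7, -36]
R5 ← R5 − (2)·R1: [0, 1, 10, -8, -6, 6, 29]
R3 ← R3 + (1/2)·R2: [0, 0, 19, -10, 19, 3/2, 93]
R4 ← R4 + (3/2)·R2: [0, 0, 1, 2, 11, -11/2, 21]
R5 ← R5 + (1/2)·R2: [0, 0, 13, -10, 2, 13/2, 48]
R4 ← R4 − (1/19)·R3: [0, 0, 0, 48/19, 10, -106/19, 306/19]
R5 ← R5 − (13/19)·R3: [0, 0, 0, -60/19, -11, 104/19, -297/19]
R5 ← R5 + (5/4)·R4: [0, 0, 0, 0, 3/2, -3/2, 9/2]
The echelon form has 5 nonzero rows, and every pivot lies in the first 6 columns, so rank(B) = rank([B|b]) = 5.
The system is consistent.
rank = 5 < 6 unknowns, so there are infinitely many solutions.

infinite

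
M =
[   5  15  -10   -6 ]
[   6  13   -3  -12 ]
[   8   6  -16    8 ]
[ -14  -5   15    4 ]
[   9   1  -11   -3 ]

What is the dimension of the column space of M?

4

Row reduce to echelon form.
R2 ← R2 − (6/5)·R1: [0, -5, 9, -24/5]
R3 ← R3 − (8/5)·R1: [0, -18, 0, 88/5]
R4 ← R4 + (14/5)·R1: [0, 37, -13, -64/5]
R5 ← R5 − (9/5)·R1: [0, -26, 7, 39/5]
R3 ← R3 − (18/5)·R2: [0, 0, -162/5, 872/25]
R4 ← R4 + (37/5)·R2: [0, 0, 268/5, -1208/25]
R5 ← R5 − (26/5)·R2: [0, 0, -199/5, 819/25]
R4 ← R4 + (134/81)·R3: [0, 0, 0, 760/81]
R5 ← R5 − (199/162)·R3: [0, 0, 0, -817/81]
R5 ← R5 + (43/40)·R4: [0, 0, 0, 0]
Echelon form has 4 nonzero rows, so rank(M) = 4.
The column space has dimension equal to the rank: 4.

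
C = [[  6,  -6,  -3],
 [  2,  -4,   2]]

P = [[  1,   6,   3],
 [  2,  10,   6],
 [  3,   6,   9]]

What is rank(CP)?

First compute CP:
[[-15, -42, -45],
 [  0, -16,   0]]
Now row reduce the product.
2 nonzero rows, so rank(CP) = 2.

2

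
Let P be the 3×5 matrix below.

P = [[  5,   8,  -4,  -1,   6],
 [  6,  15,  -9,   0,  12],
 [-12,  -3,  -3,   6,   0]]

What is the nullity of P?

Row reduce to echelon form.
R2 ← R2 − (6/5)·R1: [0, 27/5, -21/5, 6/5, 24/5]
R3 ← R3 + (12/5)·R1: [0, 81/5, -63/5, 18/5, 72/5]
R3 ← R3 − (3)·R2: [0, 0, 0, 0, 0]
2 nonzero rows, so rank(P) = 2.
P has 5 columns; by rank–nullity, nullity = 5 − 2 = 3.

3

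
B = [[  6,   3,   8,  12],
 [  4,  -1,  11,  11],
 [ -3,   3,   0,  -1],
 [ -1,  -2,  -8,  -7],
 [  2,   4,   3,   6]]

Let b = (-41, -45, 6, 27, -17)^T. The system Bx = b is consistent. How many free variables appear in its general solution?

Row reduce the augmented matrix [B | b].
R2 ← R2 − (2/3)·R1: [0, -3, 17/3, 3, -53/3]
R3 ← R3 + (1/2)·R1: [0, 9/2, 4, 5, -29/2]
R4 ← R4 + (1/6)·R1: [0, -3/2, -20/3, -5, 121/6]
R5 ← R5 − (1/3)·R1: [0, 3, 1/3, 2, -10/3]
R3 ← R3 + (3/2)·R2: [0, 0, 25/2, 19/2, -41]
R4 ← R4 − (1/2)·R2: [0, 0, -19/2, -13/2, 29]
R5 ← R5 + R2: [0, 0, 6, 5, -21]
R4 ← R4 + (19/25)·R3: [0, 0, 0, 18/25, -54/25]
R5 ← R5 − (12/25)·R3: [0, 0, 0, 11/25, -33/25]
R5 ← R5 − (11/18)·R4: [0, 0, 0, 0, 0]
The echelon form has 4 nonzero rows, and every pivot lies in the first 4 columns, so rank(B) = rank([B|b]) = 4.
The system is consistent.
Free variables = (unknowns) − (rank) = 4 − 4 = 0.

0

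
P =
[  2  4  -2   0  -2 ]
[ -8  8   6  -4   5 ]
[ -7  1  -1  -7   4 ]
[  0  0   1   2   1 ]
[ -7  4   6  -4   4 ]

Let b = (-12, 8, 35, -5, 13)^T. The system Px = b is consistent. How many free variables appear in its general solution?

Row reduce the augmented matrix [P | b].
R2 ← R2 + (4)·R1: [0, 24, -2, -4, -3, -40]
R3 ← R3 + (7/2)·R1: [0, 15, -8, -7, -3, -7]
R5 ← R5 + (7/2)·R1: [0, 18, -1, -4, -3, -29]
R3 ← R3 − (5/8)·R2: [0, 0, -27/4, -9/2, -9/8, 18]
R5 ← R5 − (3/4)·R2: [0, 0, 1/2, -1, -3/4, 1]
R4 ← R4 + (4/27)·R3: [0, 0, 0, 4/3, 5/6, -7/3]
R5 ← R5 + (2/27)·R3: [0, 0, 0, -4/3, -5/6, 7/3]
R5 ← R5 + R4: [0, 0, 0, 0, 0, 0]
The echelon form has 4 nonzero rows, and every pivot lies in the first 5 columns, so rank(P) = rank([P|b]) = 4.
The system is consistent.
Free variables = (unknowns) − (rank) = 5 − 4 = 1.

1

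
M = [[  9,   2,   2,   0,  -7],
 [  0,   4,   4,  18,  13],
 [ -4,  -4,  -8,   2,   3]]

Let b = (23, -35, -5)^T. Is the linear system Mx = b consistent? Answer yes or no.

yes

Row reduce the augmented matrix [M | b].
R3 ← R3 + (4/9)·R1: [0, -28/9, -64/9, 2, -1/9, 47/9]
R3 ← R3 + (7/9)·R2: [0, 0, -4, 16, 10, -22]
The echelon form has 3 nonzero rows, and every pivot lies in the first 5 columns, so rank(M) = rank([M|b]) = 3.
The system is consistent.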